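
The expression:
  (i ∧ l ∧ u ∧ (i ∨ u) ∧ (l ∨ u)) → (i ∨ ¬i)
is always true.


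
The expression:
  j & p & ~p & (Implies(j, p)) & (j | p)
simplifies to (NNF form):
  False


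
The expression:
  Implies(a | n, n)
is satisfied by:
  {n: True, a: False}
  {a: False, n: False}
  {a: True, n: True}


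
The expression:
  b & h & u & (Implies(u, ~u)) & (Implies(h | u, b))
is never true.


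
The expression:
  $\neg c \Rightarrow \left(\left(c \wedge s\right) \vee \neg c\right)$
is always true.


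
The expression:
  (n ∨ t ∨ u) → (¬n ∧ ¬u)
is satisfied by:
  {n: False, u: False}


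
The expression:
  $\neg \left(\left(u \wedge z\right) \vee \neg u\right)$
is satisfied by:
  {u: True, z: False}


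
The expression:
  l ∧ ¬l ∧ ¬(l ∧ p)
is never true.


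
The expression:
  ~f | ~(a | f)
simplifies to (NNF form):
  ~f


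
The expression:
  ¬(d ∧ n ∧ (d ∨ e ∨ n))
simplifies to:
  ¬d ∨ ¬n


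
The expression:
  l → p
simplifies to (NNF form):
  p ∨ ¬l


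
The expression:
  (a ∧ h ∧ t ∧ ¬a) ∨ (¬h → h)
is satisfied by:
  {h: True}


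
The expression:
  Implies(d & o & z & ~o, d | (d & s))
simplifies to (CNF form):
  True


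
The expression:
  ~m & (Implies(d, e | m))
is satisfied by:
  {e: True, m: False, d: False}
  {e: False, m: False, d: False}
  {d: True, e: True, m: False}


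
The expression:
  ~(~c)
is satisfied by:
  {c: True}


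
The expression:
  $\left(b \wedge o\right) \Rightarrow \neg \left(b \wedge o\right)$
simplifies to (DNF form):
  $\neg b \vee \neg o$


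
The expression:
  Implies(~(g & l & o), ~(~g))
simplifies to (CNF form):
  g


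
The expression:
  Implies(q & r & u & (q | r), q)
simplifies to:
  True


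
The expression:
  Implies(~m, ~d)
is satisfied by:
  {m: True, d: False}
  {d: False, m: False}
  {d: True, m: True}


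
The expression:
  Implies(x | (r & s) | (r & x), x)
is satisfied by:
  {x: True, s: False, r: False}
  {s: False, r: False, x: False}
  {r: True, x: True, s: False}
  {r: True, s: False, x: False}
  {x: True, s: True, r: False}
  {s: True, x: False, r: False}
  {r: True, s: True, x: True}


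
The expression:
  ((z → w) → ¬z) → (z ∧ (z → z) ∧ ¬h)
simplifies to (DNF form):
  (w ∧ z) ∨ (z ∧ ¬h)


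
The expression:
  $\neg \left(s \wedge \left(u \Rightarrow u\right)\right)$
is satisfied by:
  {s: False}


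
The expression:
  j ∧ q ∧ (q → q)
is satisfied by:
  {j: True, q: True}


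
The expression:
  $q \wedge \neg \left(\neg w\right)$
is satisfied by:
  {w: True, q: True}


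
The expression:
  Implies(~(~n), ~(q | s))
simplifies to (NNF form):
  ~n | (~q & ~s)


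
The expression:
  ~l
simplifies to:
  ~l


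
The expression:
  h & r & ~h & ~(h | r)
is never true.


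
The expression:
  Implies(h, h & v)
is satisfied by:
  {v: True, h: False}
  {h: False, v: False}
  {h: True, v: True}


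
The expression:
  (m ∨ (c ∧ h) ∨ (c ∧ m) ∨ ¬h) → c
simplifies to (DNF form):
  c ∨ (h ∧ ¬m)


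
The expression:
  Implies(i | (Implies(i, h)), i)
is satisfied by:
  {i: True}


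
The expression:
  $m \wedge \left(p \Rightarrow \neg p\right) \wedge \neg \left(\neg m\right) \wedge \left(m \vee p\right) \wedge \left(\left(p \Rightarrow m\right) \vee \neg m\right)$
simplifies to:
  $m \wedge \neg p$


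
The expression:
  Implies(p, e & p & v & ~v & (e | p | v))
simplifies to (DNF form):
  ~p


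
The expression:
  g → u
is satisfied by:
  {u: True, g: False}
  {g: False, u: False}
  {g: True, u: True}


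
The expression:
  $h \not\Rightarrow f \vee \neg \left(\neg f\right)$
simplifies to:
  $f \vee h$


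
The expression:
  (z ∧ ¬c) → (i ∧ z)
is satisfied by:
  {i: True, c: True, z: False}
  {i: True, z: False, c: False}
  {c: True, z: False, i: False}
  {c: False, z: False, i: False}
  {i: True, c: True, z: True}
  {i: True, z: True, c: False}
  {c: True, z: True, i: False}


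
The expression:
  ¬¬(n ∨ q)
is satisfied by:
  {n: True, q: True}
  {n: True, q: False}
  {q: True, n: False}


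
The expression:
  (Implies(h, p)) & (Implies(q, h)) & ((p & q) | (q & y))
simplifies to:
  h & p & q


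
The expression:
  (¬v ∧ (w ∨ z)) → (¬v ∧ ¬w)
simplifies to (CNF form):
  v ∨ ¬w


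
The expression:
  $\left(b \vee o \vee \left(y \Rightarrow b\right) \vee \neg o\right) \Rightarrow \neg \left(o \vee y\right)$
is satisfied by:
  {y: False, o: False}


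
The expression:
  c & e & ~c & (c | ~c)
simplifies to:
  False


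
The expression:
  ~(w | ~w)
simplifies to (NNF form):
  False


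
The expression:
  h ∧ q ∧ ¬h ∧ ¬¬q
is never true.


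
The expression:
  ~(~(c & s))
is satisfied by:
  {c: True, s: True}


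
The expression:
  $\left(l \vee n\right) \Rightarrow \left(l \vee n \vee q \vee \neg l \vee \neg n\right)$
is always true.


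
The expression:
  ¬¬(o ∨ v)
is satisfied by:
  {o: True, v: True}
  {o: True, v: False}
  {v: True, o: False}


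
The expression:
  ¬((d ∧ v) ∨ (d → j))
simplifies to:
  d ∧ ¬j ∧ ¬v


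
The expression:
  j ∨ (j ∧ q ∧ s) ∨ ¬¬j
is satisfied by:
  {j: True}


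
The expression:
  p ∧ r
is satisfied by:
  {r: True, p: True}


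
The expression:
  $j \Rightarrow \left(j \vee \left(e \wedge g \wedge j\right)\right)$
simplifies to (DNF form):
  $\text{True}$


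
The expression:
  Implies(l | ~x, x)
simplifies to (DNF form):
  x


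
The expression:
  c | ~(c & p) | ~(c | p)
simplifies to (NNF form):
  True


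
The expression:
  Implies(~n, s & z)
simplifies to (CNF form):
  (n | s) & (n | z)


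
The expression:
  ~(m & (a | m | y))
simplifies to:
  ~m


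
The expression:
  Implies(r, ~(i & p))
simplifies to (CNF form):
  ~i | ~p | ~r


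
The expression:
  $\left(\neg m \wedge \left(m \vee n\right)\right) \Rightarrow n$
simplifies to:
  $\text{True}$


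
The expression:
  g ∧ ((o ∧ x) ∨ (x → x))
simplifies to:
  g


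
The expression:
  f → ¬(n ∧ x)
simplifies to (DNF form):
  ¬f ∨ ¬n ∨ ¬x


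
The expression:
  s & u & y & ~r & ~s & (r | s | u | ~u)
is never true.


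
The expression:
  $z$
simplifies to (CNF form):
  $z$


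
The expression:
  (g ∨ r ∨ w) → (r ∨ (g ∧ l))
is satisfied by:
  {r: True, l: True, w: False, g: False}
  {r: True, l: False, w: False, g: False}
  {r: True, g: True, l: True, w: False}
  {r: True, g: True, l: False, w: False}
  {r: True, w: True, l: True, g: False}
  {r: True, w: True, l: False, g: False}
  {r: True, w: True, g: True, l: True}
  {r: True, w: True, g: True, l: False}
  {l: True, r: False, w: False, g: False}
  {r: False, l: False, w: False, g: False}
  {g: True, l: True, r: False, w: False}
  {g: True, w: True, l: True, r: False}


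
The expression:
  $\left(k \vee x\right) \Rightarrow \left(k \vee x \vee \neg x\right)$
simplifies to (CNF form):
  $\text{True}$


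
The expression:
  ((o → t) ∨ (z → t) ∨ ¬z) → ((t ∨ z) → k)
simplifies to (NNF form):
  k ∨ (o ∧ ¬t) ∨ (¬t ∧ ¬z)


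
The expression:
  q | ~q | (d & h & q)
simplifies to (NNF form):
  True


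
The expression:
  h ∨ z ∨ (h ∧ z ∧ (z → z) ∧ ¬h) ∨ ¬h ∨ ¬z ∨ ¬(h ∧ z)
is always true.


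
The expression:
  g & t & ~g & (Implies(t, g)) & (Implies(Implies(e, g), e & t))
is never true.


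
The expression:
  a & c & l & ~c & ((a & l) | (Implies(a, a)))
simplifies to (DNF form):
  False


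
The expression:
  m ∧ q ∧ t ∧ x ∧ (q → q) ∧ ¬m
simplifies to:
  False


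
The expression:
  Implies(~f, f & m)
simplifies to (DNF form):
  f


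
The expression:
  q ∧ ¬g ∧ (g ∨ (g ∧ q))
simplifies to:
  False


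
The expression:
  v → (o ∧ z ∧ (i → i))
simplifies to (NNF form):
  (o ∧ z) ∨ ¬v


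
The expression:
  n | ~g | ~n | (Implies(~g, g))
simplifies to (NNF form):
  True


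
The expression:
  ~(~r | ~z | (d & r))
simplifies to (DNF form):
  r & z & ~d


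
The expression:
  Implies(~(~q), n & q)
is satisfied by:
  {n: True, q: False}
  {q: False, n: False}
  {q: True, n: True}


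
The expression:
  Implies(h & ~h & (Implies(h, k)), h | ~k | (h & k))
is always true.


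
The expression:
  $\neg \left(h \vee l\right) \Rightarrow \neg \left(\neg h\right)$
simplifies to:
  $h \vee l$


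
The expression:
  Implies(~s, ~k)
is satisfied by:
  {s: True, k: False}
  {k: False, s: False}
  {k: True, s: True}


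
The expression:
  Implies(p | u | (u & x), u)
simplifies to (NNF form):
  u | ~p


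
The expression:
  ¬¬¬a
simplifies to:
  ¬a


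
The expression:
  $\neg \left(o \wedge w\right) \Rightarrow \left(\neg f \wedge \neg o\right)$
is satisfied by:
  {w: True, f: False, o: False}
  {f: False, o: False, w: False}
  {o: True, w: True, f: False}
  {o: True, w: True, f: True}


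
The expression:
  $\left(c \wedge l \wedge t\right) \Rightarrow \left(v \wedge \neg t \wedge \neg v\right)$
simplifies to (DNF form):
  $\neg c \vee \neg l \vee \neg t$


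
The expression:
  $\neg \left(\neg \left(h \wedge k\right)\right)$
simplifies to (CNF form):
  $h \wedge k$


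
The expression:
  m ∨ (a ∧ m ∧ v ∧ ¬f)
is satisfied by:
  {m: True}


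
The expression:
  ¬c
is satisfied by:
  {c: False}


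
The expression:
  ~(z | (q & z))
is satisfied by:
  {z: False}


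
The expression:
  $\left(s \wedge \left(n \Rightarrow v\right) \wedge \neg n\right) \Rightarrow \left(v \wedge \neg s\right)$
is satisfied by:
  {n: True, s: False}
  {s: False, n: False}
  {s: True, n: True}


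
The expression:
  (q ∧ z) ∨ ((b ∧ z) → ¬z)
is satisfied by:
  {q: True, z: False, b: False}
  {z: False, b: False, q: False}
  {b: True, q: True, z: False}
  {b: True, z: False, q: False}
  {q: True, z: True, b: False}
  {z: True, q: False, b: False}
  {b: True, z: True, q: True}


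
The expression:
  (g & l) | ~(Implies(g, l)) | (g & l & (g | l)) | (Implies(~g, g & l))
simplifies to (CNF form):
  g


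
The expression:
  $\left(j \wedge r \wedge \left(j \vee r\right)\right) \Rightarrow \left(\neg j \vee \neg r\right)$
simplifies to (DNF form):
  $\neg j \vee \neg r$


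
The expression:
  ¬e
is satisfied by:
  {e: False}


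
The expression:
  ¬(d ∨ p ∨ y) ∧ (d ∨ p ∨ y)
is never true.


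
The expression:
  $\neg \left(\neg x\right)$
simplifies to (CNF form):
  $x$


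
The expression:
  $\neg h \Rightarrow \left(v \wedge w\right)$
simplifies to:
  $h \vee \left(v \wedge w\right)$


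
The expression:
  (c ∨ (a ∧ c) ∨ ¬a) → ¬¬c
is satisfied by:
  {a: True, c: True}
  {a: True, c: False}
  {c: True, a: False}


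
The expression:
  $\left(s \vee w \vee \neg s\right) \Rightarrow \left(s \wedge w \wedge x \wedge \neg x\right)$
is never true.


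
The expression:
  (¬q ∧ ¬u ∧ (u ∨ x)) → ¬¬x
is always true.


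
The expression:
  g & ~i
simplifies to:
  g & ~i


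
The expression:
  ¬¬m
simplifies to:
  m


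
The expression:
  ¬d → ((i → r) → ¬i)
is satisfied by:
  {d: True, i: False, r: False}
  {d: False, i: False, r: False}
  {r: True, d: True, i: False}
  {r: True, d: False, i: False}
  {i: True, d: True, r: False}
  {i: True, d: False, r: False}
  {i: True, r: True, d: True}


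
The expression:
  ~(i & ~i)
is always true.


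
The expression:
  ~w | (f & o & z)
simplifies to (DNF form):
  ~w | (f & o & z)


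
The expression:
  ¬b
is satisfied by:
  {b: False}


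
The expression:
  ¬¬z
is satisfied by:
  {z: True}


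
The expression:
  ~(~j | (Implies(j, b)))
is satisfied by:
  {j: True, b: False}


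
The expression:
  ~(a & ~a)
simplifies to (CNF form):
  True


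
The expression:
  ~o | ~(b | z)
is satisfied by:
  {z: False, o: False, b: False}
  {b: True, z: False, o: False}
  {z: True, b: False, o: False}
  {b: True, z: True, o: False}
  {o: True, b: False, z: False}


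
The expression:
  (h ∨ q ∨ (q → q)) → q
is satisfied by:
  {q: True}


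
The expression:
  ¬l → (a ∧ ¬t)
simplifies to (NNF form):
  l ∨ (a ∧ ¬t)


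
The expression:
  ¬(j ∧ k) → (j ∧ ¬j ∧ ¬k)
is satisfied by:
  {j: True, k: True}


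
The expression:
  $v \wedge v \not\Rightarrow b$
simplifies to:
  $v \wedge \neg b$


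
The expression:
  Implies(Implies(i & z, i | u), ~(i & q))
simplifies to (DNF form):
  ~i | ~q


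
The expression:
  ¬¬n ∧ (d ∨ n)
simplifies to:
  n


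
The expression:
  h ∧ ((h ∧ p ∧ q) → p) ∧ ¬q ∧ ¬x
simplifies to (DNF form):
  h ∧ ¬q ∧ ¬x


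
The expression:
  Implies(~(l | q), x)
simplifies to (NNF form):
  l | q | x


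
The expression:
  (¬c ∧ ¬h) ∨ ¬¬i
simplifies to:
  i ∨ (¬c ∧ ¬h)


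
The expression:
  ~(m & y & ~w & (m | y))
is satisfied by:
  {w: True, m: False, y: False}
  {m: False, y: False, w: False}
  {w: True, y: True, m: False}
  {y: True, m: False, w: False}
  {w: True, m: True, y: False}
  {m: True, w: False, y: False}
  {w: True, y: True, m: True}


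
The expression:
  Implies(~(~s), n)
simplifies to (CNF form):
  n | ~s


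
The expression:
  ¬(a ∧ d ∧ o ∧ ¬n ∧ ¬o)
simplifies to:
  True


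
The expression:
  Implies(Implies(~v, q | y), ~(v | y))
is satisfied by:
  {v: False, y: False}


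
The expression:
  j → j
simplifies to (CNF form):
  True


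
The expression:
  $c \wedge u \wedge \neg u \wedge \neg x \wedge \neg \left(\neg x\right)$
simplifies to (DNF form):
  $\text{False}$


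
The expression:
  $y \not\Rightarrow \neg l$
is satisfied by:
  {y: True, l: True}


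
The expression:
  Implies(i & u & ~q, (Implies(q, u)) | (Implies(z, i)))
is always true.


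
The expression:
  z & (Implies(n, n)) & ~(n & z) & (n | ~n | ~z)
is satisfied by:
  {z: True, n: False}


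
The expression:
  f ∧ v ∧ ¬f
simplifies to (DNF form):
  False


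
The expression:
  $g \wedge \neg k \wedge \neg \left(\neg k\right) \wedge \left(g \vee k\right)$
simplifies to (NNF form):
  $\text{False}$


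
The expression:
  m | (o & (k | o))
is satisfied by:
  {o: True, m: True}
  {o: True, m: False}
  {m: True, o: False}


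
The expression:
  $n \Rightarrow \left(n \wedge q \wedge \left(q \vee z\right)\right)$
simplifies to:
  $q \vee \neg n$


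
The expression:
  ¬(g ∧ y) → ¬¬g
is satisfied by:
  {g: True}


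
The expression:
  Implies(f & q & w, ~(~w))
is always true.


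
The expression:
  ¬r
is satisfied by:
  {r: False}


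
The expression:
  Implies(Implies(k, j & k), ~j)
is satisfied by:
  {j: False}


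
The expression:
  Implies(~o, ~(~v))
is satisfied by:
  {o: True, v: True}
  {o: True, v: False}
  {v: True, o: False}


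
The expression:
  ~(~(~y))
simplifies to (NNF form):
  ~y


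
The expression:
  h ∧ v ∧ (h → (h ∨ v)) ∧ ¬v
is never true.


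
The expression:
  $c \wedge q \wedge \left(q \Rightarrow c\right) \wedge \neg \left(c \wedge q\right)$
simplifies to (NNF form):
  $\text{False}$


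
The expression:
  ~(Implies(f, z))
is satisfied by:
  {f: True, z: False}


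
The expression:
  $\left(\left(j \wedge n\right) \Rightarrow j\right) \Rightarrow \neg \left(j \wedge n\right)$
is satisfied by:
  {n: False, j: False}
  {j: True, n: False}
  {n: True, j: False}


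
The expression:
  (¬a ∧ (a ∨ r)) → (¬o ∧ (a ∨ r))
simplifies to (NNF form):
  a ∨ ¬o ∨ ¬r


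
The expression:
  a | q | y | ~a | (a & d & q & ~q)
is always true.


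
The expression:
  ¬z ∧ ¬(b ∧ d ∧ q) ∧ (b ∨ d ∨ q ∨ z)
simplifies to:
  ¬z ∧ (b ∨ d ∨ q) ∧ (¬b ∨ ¬d ∨ ¬q)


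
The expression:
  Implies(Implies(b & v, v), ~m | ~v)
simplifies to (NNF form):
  ~m | ~v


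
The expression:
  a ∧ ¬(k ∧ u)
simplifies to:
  a ∧ (¬k ∨ ¬u)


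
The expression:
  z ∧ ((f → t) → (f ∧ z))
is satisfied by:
  {z: True, f: True}


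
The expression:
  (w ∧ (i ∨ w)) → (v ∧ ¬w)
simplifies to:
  ¬w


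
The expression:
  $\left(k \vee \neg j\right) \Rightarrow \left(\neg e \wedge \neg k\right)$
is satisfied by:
  {j: True, k: False, e: False}
  {j: False, k: False, e: False}
  {e: True, j: True, k: False}


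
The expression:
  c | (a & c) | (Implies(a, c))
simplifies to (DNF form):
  c | ~a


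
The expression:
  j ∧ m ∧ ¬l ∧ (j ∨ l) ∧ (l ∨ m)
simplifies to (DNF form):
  j ∧ m ∧ ¬l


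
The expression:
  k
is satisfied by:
  {k: True}


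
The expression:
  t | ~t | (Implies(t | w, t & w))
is always true.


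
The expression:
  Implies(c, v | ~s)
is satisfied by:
  {v: True, s: False, c: False}
  {s: False, c: False, v: False}
  {v: True, c: True, s: False}
  {c: True, s: False, v: False}
  {v: True, s: True, c: False}
  {s: True, v: False, c: False}
  {v: True, c: True, s: True}


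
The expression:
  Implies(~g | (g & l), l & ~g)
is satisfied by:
  {g: True, l: False}
  {l: True, g: False}


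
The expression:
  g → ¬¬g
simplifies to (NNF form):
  True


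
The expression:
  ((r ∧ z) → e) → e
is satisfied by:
  {r: True, e: True, z: True}
  {r: True, e: True, z: False}
  {e: True, z: True, r: False}
  {e: True, z: False, r: False}
  {r: True, z: True, e: False}


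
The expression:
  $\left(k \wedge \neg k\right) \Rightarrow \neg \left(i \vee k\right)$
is always true.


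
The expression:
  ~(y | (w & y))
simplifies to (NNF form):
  ~y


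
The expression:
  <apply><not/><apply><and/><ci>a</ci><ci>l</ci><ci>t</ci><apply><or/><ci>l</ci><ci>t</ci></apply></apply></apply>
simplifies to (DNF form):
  <apply><or/><apply><not/><ci>a</ci></apply><apply><not/><ci>l</ci></apply><apply><not/><ci>t</ci></apply></apply>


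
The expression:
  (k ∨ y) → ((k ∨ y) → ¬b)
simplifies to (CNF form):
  (¬b ∨ ¬k) ∧ (¬b ∨ ¬y)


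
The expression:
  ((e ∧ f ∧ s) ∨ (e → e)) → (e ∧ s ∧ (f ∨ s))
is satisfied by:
  {e: True, s: True}


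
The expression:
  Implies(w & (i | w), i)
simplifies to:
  i | ~w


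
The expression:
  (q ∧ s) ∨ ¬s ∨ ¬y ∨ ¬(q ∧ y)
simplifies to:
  True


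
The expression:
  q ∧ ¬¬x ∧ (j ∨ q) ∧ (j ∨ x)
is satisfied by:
  {x: True, q: True}


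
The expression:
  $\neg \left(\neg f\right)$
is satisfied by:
  {f: True}


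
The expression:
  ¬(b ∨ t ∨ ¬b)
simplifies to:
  False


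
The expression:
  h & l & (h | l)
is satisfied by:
  {h: True, l: True}


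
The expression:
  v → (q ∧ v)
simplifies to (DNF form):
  q ∨ ¬v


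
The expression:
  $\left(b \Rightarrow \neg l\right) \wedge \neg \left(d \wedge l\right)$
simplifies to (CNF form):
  $\left(\neg b \vee \neg l\right) \wedge \left(\neg d \vee \neg l\right)$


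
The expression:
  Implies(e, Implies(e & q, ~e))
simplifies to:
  ~e | ~q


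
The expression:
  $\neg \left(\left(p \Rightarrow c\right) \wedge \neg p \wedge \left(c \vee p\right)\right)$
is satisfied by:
  {p: True, c: False}
  {c: False, p: False}
  {c: True, p: True}


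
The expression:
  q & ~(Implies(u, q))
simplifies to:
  False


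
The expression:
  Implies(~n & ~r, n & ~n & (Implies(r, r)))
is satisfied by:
  {r: True, n: True}
  {r: True, n: False}
  {n: True, r: False}


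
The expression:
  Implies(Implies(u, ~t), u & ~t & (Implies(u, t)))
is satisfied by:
  {t: True, u: True}


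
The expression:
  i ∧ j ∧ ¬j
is never true.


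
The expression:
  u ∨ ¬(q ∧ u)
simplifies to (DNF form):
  True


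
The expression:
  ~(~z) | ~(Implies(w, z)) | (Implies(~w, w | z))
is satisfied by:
  {z: True, w: True}
  {z: True, w: False}
  {w: True, z: False}


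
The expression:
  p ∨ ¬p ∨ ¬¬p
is always true.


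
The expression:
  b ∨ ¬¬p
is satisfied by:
  {b: True, p: True}
  {b: True, p: False}
  {p: True, b: False}


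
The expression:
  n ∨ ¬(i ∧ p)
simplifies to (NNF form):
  n ∨ ¬i ∨ ¬p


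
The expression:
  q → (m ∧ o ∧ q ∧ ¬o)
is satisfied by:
  {q: False}


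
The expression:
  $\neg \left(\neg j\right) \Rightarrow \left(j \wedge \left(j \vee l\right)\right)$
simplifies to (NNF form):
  $\text{True}$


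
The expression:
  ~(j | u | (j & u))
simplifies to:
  ~j & ~u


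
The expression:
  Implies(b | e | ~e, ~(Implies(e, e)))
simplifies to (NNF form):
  False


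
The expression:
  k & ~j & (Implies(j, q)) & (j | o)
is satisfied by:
  {o: True, k: True, j: False}


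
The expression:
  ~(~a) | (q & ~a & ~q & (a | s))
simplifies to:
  a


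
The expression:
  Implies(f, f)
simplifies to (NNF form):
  True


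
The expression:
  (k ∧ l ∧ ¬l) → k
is always true.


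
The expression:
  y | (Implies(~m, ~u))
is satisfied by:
  {y: True, m: True, u: False}
  {y: True, u: False, m: False}
  {m: True, u: False, y: False}
  {m: False, u: False, y: False}
  {y: True, m: True, u: True}
  {y: True, u: True, m: False}
  {m: True, u: True, y: False}


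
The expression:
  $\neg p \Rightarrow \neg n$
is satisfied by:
  {p: True, n: False}
  {n: False, p: False}
  {n: True, p: True}


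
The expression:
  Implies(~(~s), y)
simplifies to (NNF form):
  y | ~s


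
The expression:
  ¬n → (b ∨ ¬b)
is always true.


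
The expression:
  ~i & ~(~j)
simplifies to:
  j & ~i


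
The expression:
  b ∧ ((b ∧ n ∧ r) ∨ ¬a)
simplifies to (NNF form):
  b ∧ (n ∨ ¬a) ∧ (r ∨ ¬a)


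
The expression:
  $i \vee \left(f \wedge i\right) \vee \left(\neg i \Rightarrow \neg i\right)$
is always true.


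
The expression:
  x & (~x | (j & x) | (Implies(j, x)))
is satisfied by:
  {x: True}


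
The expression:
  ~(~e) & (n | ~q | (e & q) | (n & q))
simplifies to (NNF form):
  e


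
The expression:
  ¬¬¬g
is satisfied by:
  {g: False}


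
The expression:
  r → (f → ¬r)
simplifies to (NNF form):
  ¬f ∨ ¬r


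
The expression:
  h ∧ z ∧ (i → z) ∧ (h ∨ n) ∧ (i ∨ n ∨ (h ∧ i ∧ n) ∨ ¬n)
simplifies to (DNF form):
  h ∧ z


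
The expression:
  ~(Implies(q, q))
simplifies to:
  False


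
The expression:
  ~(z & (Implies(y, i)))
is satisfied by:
  {y: True, z: False, i: False}
  {y: False, z: False, i: False}
  {i: True, y: True, z: False}
  {i: True, y: False, z: False}
  {z: True, y: True, i: False}


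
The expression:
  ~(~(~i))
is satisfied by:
  {i: False}


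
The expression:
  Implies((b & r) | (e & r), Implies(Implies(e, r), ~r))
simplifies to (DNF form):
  ~r | (~b & ~e)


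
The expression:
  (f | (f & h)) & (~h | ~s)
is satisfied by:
  {f: True, s: False, h: False}
  {h: True, f: True, s: False}
  {s: True, f: True, h: False}


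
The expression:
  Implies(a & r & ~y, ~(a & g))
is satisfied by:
  {y: True, g: False, a: False, r: False}
  {y: False, g: False, a: False, r: False}
  {r: True, y: True, g: False, a: False}
  {r: True, y: False, g: False, a: False}
  {y: True, a: True, r: False, g: False}
  {a: True, r: False, g: False, y: False}
  {r: True, a: True, y: True, g: False}
  {r: True, a: True, y: False, g: False}
  {y: True, g: True, r: False, a: False}
  {g: True, r: False, a: False, y: False}
  {y: True, r: True, g: True, a: False}
  {r: True, g: True, y: False, a: False}
  {y: True, a: True, g: True, r: False}
  {a: True, g: True, r: False, y: False}
  {r: True, a: True, g: True, y: True}


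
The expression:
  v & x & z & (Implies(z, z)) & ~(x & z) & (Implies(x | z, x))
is never true.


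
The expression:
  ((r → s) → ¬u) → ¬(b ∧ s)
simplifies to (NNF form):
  u ∨ ¬b ∨ ¬s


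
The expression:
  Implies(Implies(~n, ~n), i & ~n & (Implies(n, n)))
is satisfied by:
  {i: True, n: False}


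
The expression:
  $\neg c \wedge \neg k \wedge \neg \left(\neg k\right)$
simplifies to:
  $\text{False}$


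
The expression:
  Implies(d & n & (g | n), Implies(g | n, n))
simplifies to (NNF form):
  True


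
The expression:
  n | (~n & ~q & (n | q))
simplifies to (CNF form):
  n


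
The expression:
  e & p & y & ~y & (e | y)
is never true.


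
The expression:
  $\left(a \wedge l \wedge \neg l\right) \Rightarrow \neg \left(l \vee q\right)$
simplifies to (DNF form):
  $\text{True}$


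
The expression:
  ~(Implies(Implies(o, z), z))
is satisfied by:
  {o: False, z: False}


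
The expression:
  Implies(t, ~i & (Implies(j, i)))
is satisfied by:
  {j: False, t: False, i: False}
  {i: True, j: False, t: False}
  {j: True, i: False, t: False}
  {i: True, j: True, t: False}
  {t: True, i: False, j: False}


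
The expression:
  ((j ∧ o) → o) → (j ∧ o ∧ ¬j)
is never true.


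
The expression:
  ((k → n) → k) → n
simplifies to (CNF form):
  n ∨ ¬k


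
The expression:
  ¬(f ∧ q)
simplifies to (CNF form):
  ¬f ∨ ¬q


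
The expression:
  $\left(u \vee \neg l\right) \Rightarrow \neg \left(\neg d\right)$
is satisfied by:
  {d: True, l: True, u: False}
  {d: True, u: False, l: False}
  {d: True, l: True, u: True}
  {d: True, u: True, l: False}
  {l: True, u: False, d: False}


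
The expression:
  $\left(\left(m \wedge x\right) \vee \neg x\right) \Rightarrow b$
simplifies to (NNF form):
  $b \vee \left(x \wedge \neg m\right)$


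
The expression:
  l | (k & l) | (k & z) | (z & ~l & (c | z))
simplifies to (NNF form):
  l | z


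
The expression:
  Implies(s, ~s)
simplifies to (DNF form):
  ~s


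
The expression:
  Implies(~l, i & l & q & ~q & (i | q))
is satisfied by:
  {l: True}


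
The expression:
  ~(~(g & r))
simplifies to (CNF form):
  g & r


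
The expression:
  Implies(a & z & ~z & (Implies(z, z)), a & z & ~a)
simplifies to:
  True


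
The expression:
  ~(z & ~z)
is always true.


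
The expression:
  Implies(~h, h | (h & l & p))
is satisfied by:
  {h: True}


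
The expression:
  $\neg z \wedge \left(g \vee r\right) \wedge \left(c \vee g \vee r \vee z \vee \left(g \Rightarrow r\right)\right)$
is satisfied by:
  {r: True, g: True, z: False}
  {r: True, g: False, z: False}
  {g: True, r: False, z: False}


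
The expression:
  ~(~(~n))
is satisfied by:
  {n: False}


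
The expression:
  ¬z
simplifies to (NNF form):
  ¬z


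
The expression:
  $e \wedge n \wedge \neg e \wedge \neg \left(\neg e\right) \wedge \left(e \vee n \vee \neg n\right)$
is never true.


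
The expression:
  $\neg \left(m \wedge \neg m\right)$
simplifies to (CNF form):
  $\text{True}$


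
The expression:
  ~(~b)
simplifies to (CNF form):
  b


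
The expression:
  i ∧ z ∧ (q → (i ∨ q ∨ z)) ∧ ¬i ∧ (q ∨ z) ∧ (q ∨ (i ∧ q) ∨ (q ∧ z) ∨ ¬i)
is never true.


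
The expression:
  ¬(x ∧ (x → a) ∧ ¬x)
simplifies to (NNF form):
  True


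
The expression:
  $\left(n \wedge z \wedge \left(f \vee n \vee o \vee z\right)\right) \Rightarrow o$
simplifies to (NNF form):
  $o \vee \neg n \vee \neg z$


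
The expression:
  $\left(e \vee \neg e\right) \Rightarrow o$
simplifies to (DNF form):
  $o$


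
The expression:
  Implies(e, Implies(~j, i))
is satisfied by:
  {i: True, j: True, e: False}
  {i: True, j: False, e: False}
  {j: True, i: False, e: False}
  {i: False, j: False, e: False}
  {i: True, e: True, j: True}
  {i: True, e: True, j: False}
  {e: True, j: True, i: False}


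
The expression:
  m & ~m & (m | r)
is never true.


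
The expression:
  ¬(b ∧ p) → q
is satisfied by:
  {q: True, p: True, b: True}
  {q: True, p: True, b: False}
  {q: True, b: True, p: False}
  {q: True, b: False, p: False}
  {p: True, b: True, q: False}


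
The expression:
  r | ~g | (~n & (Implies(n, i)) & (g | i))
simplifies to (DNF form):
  r | ~g | ~n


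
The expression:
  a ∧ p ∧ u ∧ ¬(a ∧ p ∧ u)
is never true.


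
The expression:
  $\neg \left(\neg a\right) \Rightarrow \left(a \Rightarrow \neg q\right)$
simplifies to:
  $\neg a \vee \neg q$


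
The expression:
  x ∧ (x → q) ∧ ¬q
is never true.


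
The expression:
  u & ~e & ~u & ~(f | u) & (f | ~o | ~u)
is never true.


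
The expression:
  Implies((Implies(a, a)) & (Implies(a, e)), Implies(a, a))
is always true.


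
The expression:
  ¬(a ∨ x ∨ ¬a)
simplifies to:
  False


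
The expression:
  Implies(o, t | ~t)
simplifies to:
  True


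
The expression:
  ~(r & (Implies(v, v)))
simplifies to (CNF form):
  ~r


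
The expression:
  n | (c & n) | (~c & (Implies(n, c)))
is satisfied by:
  {n: True, c: False}
  {c: False, n: False}
  {c: True, n: True}


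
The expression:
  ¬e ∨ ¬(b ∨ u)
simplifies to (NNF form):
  (¬b ∧ ¬u) ∨ ¬e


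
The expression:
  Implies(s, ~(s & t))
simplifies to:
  ~s | ~t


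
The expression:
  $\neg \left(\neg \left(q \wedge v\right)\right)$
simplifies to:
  $q \wedge v$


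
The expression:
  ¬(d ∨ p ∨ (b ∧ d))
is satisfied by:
  {d: False, p: False}


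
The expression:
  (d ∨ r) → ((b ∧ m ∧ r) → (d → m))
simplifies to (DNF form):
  True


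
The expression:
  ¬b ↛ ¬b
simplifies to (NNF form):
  False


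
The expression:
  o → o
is always true.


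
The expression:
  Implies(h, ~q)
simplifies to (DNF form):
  ~h | ~q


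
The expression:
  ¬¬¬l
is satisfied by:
  {l: False}


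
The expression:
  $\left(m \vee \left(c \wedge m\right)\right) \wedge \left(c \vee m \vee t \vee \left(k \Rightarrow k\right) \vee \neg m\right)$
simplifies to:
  $m$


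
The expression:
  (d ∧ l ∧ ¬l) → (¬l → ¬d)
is always true.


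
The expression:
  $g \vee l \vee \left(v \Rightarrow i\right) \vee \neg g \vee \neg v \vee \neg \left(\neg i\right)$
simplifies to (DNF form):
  $\text{True}$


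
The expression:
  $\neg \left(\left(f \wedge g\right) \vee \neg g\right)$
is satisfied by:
  {g: True, f: False}


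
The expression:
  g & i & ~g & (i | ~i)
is never true.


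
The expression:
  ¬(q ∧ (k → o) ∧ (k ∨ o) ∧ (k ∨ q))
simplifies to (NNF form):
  ¬o ∨ ¬q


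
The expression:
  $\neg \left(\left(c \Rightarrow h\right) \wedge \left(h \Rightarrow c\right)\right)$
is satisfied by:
  {c: True, h: False}
  {h: True, c: False}


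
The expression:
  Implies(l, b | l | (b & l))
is always true.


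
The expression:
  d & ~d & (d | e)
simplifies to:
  False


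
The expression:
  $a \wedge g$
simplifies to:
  $a \wedge g$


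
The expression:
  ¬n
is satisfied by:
  {n: False}


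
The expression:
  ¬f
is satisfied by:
  {f: False}


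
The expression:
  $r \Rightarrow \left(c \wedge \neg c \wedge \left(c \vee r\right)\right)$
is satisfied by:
  {r: False}


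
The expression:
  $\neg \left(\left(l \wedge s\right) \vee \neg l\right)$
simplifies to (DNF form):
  $l \wedge \neg s$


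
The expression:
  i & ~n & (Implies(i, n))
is never true.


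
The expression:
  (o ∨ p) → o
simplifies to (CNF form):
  o ∨ ¬p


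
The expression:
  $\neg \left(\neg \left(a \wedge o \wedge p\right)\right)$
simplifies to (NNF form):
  $a \wedge o \wedge p$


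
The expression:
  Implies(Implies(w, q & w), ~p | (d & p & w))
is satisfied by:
  {w: True, d: True, p: False, q: False}
  {w: True, d: False, p: False, q: False}
  {q: True, w: True, d: True, p: False}
  {q: True, w: True, d: False, p: False}
  {d: True, q: False, p: False, w: False}
  {d: False, q: False, p: False, w: False}
  {q: True, d: True, p: False, w: False}
  {q: True, d: False, p: False, w: False}
  {w: True, p: True, d: True, q: False}
  {w: True, p: True, d: False, q: False}
  {q: True, w: True, p: True, d: True}


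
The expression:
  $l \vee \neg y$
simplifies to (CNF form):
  $l \vee \neg y$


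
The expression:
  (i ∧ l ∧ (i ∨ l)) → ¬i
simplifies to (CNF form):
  ¬i ∨ ¬l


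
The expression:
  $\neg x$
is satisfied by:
  {x: False}


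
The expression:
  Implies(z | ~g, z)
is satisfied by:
  {z: True, g: True}
  {z: True, g: False}
  {g: True, z: False}


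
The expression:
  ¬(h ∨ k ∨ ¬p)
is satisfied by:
  {p: True, h: False, k: False}


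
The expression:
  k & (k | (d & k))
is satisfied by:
  {k: True}


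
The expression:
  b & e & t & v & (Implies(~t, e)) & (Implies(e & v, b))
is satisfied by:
  {t: True, e: True, b: True, v: True}


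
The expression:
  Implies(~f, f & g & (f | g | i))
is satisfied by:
  {f: True}


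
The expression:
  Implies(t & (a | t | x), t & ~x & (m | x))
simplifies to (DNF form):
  ~t | (m & ~x)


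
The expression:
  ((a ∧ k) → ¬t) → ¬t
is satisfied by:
  {k: True, a: True, t: False}
  {k: True, a: False, t: False}
  {a: True, k: False, t: False}
  {k: False, a: False, t: False}
  {k: True, t: True, a: True}


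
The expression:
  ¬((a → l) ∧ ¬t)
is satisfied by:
  {t: True, a: True, l: False}
  {t: True, a: False, l: False}
  {t: True, l: True, a: True}
  {t: True, l: True, a: False}
  {a: True, l: False, t: False}


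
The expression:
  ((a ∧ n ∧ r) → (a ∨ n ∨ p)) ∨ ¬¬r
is always true.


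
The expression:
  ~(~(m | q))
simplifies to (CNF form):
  m | q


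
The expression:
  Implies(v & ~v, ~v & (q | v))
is always true.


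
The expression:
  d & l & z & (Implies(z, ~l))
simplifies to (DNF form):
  False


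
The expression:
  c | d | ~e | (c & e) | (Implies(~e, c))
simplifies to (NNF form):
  True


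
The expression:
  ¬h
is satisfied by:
  {h: False}


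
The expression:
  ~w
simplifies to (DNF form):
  ~w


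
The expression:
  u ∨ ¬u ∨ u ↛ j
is always true.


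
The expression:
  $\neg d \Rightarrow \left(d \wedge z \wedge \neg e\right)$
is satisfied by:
  {d: True}


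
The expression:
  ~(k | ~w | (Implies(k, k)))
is never true.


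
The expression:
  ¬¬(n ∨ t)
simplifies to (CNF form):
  n ∨ t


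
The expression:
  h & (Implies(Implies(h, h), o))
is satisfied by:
  {h: True, o: True}


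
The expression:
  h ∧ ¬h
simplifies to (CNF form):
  False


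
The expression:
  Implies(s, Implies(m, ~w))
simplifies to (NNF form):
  ~m | ~s | ~w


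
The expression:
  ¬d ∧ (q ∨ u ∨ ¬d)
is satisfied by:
  {d: False}


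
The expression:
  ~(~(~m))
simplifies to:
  ~m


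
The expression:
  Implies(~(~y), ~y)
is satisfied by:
  {y: False}


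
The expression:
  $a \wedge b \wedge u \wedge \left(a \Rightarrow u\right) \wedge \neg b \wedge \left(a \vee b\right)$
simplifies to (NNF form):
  $\text{False}$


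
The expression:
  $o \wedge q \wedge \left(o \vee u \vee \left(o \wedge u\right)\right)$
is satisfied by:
  {o: True, q: True}


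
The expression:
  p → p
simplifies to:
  True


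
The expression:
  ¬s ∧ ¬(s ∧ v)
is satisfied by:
  {s: False}


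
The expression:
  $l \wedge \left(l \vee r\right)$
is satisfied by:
  {l: True}


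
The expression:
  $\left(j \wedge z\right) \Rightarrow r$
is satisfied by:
  {r: True, z: False, j: False}
  {z: False, j: False, r: False}
  {r: True, j: True, z: False}
  {j: True, z: False, r: False}
  {r: True, z: True, j: False}
  {z: True, r: False, j: False}
  {r: True, j: True, z: True}


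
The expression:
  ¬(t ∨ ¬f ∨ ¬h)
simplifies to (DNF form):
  f ∧ h ∧ ¬t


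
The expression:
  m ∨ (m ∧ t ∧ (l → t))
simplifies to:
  m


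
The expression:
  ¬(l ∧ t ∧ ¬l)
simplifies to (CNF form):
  True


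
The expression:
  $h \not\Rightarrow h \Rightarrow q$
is always true.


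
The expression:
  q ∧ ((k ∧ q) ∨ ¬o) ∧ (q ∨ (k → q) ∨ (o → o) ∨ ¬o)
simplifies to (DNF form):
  (k ∧ q) ∨ (q ∧ ¬o)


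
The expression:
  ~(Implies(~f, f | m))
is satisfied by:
  {f: False, m: False}


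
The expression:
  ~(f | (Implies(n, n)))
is never true.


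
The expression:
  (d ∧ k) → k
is always true.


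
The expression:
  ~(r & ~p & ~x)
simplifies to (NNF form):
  p | x | ~r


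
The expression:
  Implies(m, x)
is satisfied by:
  {x: True, m: False}
  {m: False, x: False}
  {m: True, x: True}


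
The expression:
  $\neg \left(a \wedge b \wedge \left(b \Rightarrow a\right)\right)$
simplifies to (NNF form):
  $\neg a \vee \neg b$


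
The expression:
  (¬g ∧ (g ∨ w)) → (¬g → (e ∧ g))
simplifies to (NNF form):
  g ∨ ¬w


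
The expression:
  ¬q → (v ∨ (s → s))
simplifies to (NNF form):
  True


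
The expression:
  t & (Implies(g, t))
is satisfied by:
  {t: True}


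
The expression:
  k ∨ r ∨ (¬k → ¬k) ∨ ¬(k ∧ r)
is always true.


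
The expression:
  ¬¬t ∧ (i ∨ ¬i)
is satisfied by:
  {t: True}


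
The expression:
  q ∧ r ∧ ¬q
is never true.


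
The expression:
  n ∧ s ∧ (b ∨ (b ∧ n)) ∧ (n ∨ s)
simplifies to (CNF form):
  b ∧ n ∧ s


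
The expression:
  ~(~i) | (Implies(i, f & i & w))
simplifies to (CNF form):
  True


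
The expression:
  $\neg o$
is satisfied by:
  {o: False}


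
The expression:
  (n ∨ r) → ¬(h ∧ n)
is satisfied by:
  {h: False, n: False}
  {n: True, h: False}
  {h: True, n: False}


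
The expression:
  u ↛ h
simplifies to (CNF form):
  u ∧ ¬h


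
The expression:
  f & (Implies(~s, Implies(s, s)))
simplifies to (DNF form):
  f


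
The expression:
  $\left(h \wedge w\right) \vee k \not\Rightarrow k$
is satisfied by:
  {h: True, w: True}


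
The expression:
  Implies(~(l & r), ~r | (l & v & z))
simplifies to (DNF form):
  l | ~r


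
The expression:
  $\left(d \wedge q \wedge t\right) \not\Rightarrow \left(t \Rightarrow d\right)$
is never true.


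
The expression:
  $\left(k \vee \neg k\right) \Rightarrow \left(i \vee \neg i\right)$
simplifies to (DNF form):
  $\text{True}$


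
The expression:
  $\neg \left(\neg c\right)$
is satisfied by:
  {c: True}
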